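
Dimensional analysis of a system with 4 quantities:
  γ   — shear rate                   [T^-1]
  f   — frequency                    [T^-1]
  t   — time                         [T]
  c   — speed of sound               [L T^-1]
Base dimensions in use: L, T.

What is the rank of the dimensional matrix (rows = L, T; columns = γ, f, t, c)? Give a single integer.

2

Dimensional matrix (L×T by γ×f×t×c):
  L: [ 0  0  0  1]
  T: [-1 -1  1 -1]
Echelon form has 2 nonzero rows (pivots: γ,c)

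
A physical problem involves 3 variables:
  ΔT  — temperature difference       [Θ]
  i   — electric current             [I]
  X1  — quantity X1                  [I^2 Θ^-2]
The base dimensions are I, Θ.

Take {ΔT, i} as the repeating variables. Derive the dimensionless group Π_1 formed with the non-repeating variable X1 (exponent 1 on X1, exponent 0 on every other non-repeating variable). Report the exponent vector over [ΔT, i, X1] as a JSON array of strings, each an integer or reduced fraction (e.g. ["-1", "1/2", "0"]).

["2", "-2", "1"]

Write exponents as rows I,Θ / cols ΔT,i,X1:
  I: [ 0  1  2]
  Θ: [ 1  0 -2]
Row reduction gives pivot columns ΔT,i; rank = 2
Repeat: ΔT,i; free: X1
RREF:
  r0: [   1    0   -2]
  r1: [   0    1    2]
Fix exponent of X1 at 1; solve each RREF row for its pivot's exponent:
  r0: exp(ΔT) + (-2)·1 = 0 ⇒ exp(ΔT) = 2
  r1: exp(i) + (2)·1 = 0 ⇒ exp(i) = -2
Π_1 = ΔT^2 · i^-2 · X1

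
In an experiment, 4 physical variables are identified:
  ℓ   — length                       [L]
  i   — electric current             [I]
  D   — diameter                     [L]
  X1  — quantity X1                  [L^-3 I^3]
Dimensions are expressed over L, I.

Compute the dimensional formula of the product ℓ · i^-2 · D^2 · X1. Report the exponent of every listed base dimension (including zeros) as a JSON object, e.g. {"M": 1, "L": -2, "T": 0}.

{"L": 0, "I": 1}

Exponent matrix [L,I] × [ℓ,i,D,X1]:
  L: [ 1  0  1 -3]
  I: [ 0  1  0  3]
  [L]: (1)·1+(-2)·0+(2)·1+(1)·-3 = 0
  [I]: (1)·0+(-2)·1+(2)·0+(1)·3 = 1
⇒ I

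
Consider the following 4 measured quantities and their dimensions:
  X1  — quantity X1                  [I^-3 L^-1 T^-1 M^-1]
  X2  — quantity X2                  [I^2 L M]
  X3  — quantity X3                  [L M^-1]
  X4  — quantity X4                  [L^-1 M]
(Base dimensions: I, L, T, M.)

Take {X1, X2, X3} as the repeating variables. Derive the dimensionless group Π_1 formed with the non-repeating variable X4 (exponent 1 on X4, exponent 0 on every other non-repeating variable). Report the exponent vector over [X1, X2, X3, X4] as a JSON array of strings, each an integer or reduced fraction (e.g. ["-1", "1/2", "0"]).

["0", "0", "1", "1"]

Write exponents as rows I,L,T,M / cols X1,X2,X3,X4:
  I: [-3  2  0  0]
  L: [-1  1  1 -1]
  T: [-1  0  0  0]
  M: [-1  1 -1  1]
Row reduction gives pivot columns X1,X2,X3; rank = 3
Pivot set = {X1,X2,X3}, free = {X4}
RREF:
  r0: [   1    0    0    0]
  r1: [   0    1    0    0]
  r2: [   0    0    1   -1]
  r3: [   0    0    0    0]
Fix exponent of X4 at 1; solve each RREF row for its pivot's exponent:
  r0: exp(X1) + (0)·1 = 0 ⇒ exp(X1) = 0
  r1: exp(X2) + (0)·1 = 0 ⇒ exp(X2) = 0
  r2: exp(X3) + (-1)·1 = 0 ⇒ exp(X3) = 1
Π_1 = X3 · X4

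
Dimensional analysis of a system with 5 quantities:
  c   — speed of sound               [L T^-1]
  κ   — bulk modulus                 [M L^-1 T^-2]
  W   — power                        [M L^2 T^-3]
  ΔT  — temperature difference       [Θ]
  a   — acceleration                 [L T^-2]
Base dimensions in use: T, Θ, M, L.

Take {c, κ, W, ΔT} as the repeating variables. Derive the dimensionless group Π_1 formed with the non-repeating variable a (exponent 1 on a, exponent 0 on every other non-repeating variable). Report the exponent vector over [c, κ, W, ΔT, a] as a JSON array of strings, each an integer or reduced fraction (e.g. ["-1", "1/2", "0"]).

Exponent matrix [T,Θ,M,L] × [c,κ,W,ΔT,a]:
  T: [-1 -2 -3  0 -2]
  Θ: [ 0  0  0  1  0]
  M: [ 0  1  1  0  0]
  L: [ 1 -1  2  0  1]
Echelon form has 4 nonzero rows (pivots: c,κ,W,ΔT)
Pivot set = {c,κ,W,ΔT}, free = {a}
RREF:
  r0: [   1    0    0    0  5/2]
  r1: [   0    1    0    0  1/2]
  r2: [   0    0    1    0 -1/2]
  r3: [   0    0    0    1    0]
Fix exponent of a at 1; solve each RREF row for its pivot's exponent:
  r0: exp(c) + (5/2)·1 = 0 ⇒ exp(c) = -5/2
  r1: exp(κ) + (1/2)·1 = 0 ⇒ exp(κ) = -1/2
  r2: exp(W) + (-1/2)·1 = 0 ⇒ exp(W) = 1/2
  r3: exp(ΔT) + (0)·1 = 0 ⇒ exp(ΔT) = 0
Π_1 = c^(-5/2) · κ^(-1/2) · W^(1/2) · a

["-5/2", "-1/2", "1/2", "0", "1"]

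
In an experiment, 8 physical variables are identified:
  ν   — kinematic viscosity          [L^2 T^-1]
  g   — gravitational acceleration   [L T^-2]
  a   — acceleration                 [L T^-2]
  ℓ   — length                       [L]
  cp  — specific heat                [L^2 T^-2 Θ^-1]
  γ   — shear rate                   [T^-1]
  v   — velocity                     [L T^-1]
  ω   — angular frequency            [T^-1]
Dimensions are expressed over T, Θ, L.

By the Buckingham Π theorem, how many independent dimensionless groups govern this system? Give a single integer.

Write exponents as rows T,Θ,L / cols ν,g,a,ℓ,cp,γ,v,ω:
  T: [-1 -2 -2  0 -2 -1 -1 -1]
  Θ: [ 0  0  0  0 -1  0  0  0]
  L: [ 2  1  1  1  2  0  1  0]
RREF → pivots at {ν,g,cp} ⇒ r = 3
n=8, r=3 ⇒ 5 dimensionless groups

5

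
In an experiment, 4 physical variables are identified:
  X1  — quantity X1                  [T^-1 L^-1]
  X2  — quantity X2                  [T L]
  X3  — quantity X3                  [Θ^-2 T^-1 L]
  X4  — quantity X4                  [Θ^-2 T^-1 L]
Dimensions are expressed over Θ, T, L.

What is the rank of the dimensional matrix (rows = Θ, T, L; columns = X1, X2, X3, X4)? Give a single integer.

2

Write exponents as rows Θ,T,L / cols X1,X2,X3,X4:
  Θ: [ 0  0 -2 -2]
  T: [-1  1 -1 -1]
  L: [-1  1  1  1]
RREF → pivots at {X1,X3} ⇒ r = 2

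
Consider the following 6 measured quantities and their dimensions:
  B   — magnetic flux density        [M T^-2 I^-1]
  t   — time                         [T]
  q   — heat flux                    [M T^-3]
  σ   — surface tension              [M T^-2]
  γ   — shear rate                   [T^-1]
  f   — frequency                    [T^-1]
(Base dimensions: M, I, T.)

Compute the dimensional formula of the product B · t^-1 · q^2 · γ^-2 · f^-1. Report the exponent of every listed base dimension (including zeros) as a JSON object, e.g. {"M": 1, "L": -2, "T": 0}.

Exponent matrix [M,I,T] × [B,t,q,σ,γ,f]:
  M: [ 1  0  1  1  0  0]
  I: [-1  0  0  0  0  0]
  T: [-2  1 -3 -2 -1 -1]
  [M]: (1)·1+(-1)·0+(2)·1+(-2)·0+(-1)·0 = 3
  [I]: (1)·-1+(-1)·0+(2)·0+(-2)·0+(-1)·0 = -1
  [T]: (1)·-2+(-1)·1+(2)·-3+(-2)·-1+(-1)·-1 = -6
⇒ M^3 I^-1 T^-6

{"M": 3, "I": -1, "T": -6}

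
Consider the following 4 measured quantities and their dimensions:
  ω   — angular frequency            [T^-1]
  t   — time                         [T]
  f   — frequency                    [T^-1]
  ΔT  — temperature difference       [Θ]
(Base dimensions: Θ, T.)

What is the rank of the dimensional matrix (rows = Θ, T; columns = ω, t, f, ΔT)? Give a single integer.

Write exponents as rows Θ,T / cols ω,t,f,ΔT:
  Θ: [ 0  0  0  1]
  T: [-1  1 -1  0]
Row reduction gives pivot columns ω,ΔT; rank = 2

2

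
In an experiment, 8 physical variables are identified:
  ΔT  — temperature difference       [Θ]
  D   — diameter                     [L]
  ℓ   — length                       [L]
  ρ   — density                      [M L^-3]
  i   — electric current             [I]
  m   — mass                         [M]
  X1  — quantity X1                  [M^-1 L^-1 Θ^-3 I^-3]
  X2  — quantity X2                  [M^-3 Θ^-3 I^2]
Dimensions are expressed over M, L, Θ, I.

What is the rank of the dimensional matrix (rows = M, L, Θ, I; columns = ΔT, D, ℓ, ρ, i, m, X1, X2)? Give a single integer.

4

Dimensional matrix (M×L×Θ×I by ΔT×D×ℓ×ρ×i×m×X1×X2):
  M: [ 0  0  0  1  0  1 -1 -3]
  L: [ 0  1  1 -3  0  0 -1  0]
  Θ: [ 1  0  0  0  0  0 -3 -3]
  I: [ 0  0  0  0  1  0 -3  2]
Echelon form has 4 nonzero rows (pivots: ΔT,D,ρ,i)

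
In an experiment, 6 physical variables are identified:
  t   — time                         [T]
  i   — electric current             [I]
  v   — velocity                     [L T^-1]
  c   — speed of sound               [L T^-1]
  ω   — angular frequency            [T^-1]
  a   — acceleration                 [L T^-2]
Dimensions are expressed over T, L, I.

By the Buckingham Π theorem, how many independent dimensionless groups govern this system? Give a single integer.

Write exponents as rows T,L,I / cols t,i,v,c,ω,a:
  T: [ 1  0 -1 -1 -1 -2]
  L: [ 0  0  1  1  0  1]
  I: [ 0  1  0  0  0  0]
RREF → pivots at {t,i,v} ⇒ r = 3
Π count = n − r = 6 − 3 = 3

3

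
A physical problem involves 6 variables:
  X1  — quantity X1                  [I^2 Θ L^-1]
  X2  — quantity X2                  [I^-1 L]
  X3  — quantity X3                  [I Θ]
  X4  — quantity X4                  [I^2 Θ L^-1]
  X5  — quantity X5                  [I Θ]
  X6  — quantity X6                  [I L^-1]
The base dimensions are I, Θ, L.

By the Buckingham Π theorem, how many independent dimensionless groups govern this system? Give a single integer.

Dimensional matrix (I×Θ×L by X1×X2×X3×X4×X5×X6):
  I: [ 2 -1  1  2  1  1]
  Θ: [ 1  0  1  1  1  0]
  L: [-1  1  0 -1  0 -1]
Row reduction gives pivot columns X1,X2; rank = 2
n=6, r=2 ⇒ 4 dimensionless groups

4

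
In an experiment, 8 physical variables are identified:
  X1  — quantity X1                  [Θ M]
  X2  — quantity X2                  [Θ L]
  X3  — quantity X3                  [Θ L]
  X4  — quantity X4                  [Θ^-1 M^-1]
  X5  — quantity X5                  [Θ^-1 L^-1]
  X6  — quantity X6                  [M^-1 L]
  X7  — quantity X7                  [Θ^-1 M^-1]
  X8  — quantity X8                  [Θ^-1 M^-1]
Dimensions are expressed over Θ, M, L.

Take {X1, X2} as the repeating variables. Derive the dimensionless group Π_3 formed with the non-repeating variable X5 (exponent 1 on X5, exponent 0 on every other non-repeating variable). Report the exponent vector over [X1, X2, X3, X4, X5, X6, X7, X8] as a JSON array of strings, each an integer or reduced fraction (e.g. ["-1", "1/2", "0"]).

Write exponents as rows Θ,M,L / cols X1,X2,X3,X4,X5,X6,X7,X8:
  Θ: [ 1  1  1 -1 -1  0 -1 -1]
  M: [ 1  0  0 -1  0 -1 -1 -1]
  L: [ 0  1  1  0 -1  1  0  0]
Row reduction gives pivot columns X1,X2; rank = 2
Repeat: X1,X2; free: X3,X4,X5,X6,X7,X8
RREF:
  r0: [   1    0    0   -1    0   -1   -1   -1]
  r1: [   0    1    1    0   -1    1    0    0]
  r2: [   0    0    0    0    0    0    0    0]
Fix exponent of X5 at 1, X3 at 0, X4 at 0, X6 at 0, X7 at 0, X8 at 0; solve each RREF row for its pivot's exponent:
  r0: exp(X1) + (0)·1 = 0 ⇒ exp(X1) = 0
  r1: exp(X2) + (-1)·1 = 0 ⇒ exp(X2) = 1
Π_3 = X2 · X5

["0", "1", "0", "0", "1", "0", "0", "0"]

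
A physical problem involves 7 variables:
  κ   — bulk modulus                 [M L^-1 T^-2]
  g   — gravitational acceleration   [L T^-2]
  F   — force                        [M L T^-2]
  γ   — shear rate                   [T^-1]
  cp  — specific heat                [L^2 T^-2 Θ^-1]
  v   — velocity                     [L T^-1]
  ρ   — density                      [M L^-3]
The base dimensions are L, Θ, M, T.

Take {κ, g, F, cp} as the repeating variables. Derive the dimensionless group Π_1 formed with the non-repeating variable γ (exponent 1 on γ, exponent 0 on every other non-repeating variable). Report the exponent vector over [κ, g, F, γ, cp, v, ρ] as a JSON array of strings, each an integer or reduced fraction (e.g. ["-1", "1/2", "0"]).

["-1/4", "-1/2", "1/4", "1", "0", "0", "0"]

Exponent matrix [L,Θ,M,T] × [κ,g,F,γ,cp,v,ρ]:
  L: [-1  1  1  0  2  1 -3]
  Θ: [ 0  0  0  0 -1  0  0]
  M: [ 1  0  1  0  0  0  1]
  T: [-2 -2 -2 -1 -2 -1  0]
Row reduction gives pivot columns κ,g,F,cp; rank = 4
Repeat: κ,g,F,cp; free: γ,v,ρ
RREF:
  r0: [   1    0    0  1/4    0 -1/4  3/2]
  r1: [   0    1    0  1/2    0  1/2   -1]
  r2: [   0    0    1 -1/4    0  1/4 -1/2]
  r3: [   0    0    0    0    1    0    0]
Fix exponent of γ at 1, v at 0, ρ at 0; solve each RREF row for its pivot's exponent:
  r0: exp(κ) + (1/4)·1 = 0 ⇒ exp(κ) = -1/4
  r1: exp(g) + (1/2)·1 = 0 ⇒ exp(g) = -1/2
  r2: exp(F) + (-1/4)·1 = 0 ⇒ exp(F) = 1/4
  r3: exp(cp) + (0)·1 = 0 ⇒ exp(cp) = 0
Π_1 = κ^(-1/4) · g^(-1/2) · F^(1/4) · γ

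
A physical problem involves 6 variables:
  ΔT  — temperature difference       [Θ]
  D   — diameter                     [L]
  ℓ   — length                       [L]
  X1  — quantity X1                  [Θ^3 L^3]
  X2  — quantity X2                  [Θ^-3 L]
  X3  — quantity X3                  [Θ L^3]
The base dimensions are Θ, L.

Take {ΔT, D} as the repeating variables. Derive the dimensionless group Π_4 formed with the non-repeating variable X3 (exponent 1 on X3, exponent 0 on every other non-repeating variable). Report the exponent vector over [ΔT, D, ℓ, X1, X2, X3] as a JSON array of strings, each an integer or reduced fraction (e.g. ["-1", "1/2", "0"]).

["-1", "-3", "0", "0", "0", "1"]

Write exponents as rows Θ,L / cols ΔT,D,ℓ,X1,X2,X3:
  Θ: [ 1  0  0  3 -3  1]
  L: [ 0  1  1  3  1  3]
Row reduction gives pivot columns ΔT,D; rank = 2
Pivot set = {ΔT,D}, free = {ℓ,X1,X2,X3}
RREF:
  r0: [   1    0    0    3   -3    1]
  r1: [   0    1    1    3    1    3]
Fix exponent of X3 at 1, ℓ at 0, X1 at 0, X2 at 0; solve each RREF row for its pivot's exponent:
  r0: exp(ΔT) + (1)·1 = 0 ⇒ exp(ΔT) = -1
  r1: exp(D) + (3)·1 = 0 ⇒ exp(D) = -3
Π_4 = ΔT^-1 · D^-3 · X3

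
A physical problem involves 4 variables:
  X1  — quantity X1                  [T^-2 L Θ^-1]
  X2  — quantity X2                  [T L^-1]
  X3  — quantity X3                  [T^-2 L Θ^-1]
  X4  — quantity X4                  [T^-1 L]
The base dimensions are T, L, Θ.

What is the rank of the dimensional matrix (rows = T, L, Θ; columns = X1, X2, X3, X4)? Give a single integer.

2

Write exponents as rows T,L,Θ / cols X1,X2,X3,X4:
  T: [-2  1 -2 -1]
  L: [ 1 -1  1  1]
  Θ: [-1  0 -1  0]
Echelon form has 2 nonzero rows (pivots: X1,X2)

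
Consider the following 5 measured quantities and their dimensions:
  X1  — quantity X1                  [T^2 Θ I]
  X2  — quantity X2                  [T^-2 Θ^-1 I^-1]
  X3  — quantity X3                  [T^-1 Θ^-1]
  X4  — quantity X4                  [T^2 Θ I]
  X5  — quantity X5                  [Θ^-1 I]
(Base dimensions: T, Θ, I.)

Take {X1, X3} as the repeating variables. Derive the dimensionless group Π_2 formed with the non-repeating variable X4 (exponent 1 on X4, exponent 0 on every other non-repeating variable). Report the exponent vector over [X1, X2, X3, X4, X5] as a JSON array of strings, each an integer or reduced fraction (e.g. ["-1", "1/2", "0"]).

["-1", "0", "0", "1", "0"]

Write exponents as rows T,Θ,I / cols X1,X2,X3,X4,X5:
  T: [ 2 -2 -1  2  0]
  Θ: [ 1 -1 -1  1 -1]
  I: [ 1 -1  0  1  1]
Row reduction gives pivot columns X1,X3; rank = 2
Repeat: X1,X3; free: X2,X4,X5
RREF:
  r0: [   1   -1    0    1    1]
  r1: [   0    0    1    0    2]
  r2: [   0    0    0    0    0]
Fix exponent of X4 at 1, X2 at 0, X5 at 0; solve each RREF row for its pivot's exponent:
  r0: exp(X1) + (1)·1 = 0 ⇒ exp(X1) = -1
  r1: exp(X3) + (0)·1 = 0 ⇒ exp(X3) = 0
Π_2 = X1^-1 · X4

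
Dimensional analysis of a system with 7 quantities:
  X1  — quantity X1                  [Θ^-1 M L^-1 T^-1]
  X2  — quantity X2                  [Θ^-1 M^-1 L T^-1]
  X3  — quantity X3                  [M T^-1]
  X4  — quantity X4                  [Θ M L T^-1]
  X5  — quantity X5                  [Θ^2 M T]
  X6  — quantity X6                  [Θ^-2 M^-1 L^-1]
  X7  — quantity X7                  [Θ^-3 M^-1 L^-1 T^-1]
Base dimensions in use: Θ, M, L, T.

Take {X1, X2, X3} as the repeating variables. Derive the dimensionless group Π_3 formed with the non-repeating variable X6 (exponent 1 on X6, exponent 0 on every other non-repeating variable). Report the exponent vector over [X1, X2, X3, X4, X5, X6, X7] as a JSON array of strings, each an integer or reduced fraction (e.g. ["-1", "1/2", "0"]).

["-3/2", "-1/2", "2", "0", "0", "1", "0"]

Exponent matrix [Θ,M,L,T] × [X1,X2,X3,X4,X5,X6,X7]:
  Θ: [-1 -1  0  1  2 -2 -3]
  M: [ 1 -1  1  1  1 -1 -1]
  L: [-1  1  0  1  0 -1 -1]
  T: [-1 -1 -1 -1  1  0 -1]
Echelon form has 3 nonzero rows (pivots: X1,X2,X3)
Pivot set = {X1,X2,X3}, free = {X4,X5,X6,X7}
RREF:
  r0: [   1    0    0   -1   -1  3/2    2]
  r1: [   0    1    0    0   -1  1/2    1]
  r2: [   0    0    1    2    1   -2   -2]
  r3: [   0    0    0    0    0    0    0]
Fix exponent of X6 at 1, X4 at 0, X5 at 0, X7 at 0; solve each RREF row for its pivot's exponent:
  r0: exp(X1) + (3/2)·1 = 0 ⇒ exp(X1) = -3/2
  r1: exp(X2) + (1/2)·1 = 0 ⇒ exp(X2) = -1/2
  r2: exp(X3) + (-2)·1 = 0 ⇒ exp(X3) = 2
Π_3 = X1^(-3/2) · X2^(-1/2) · X3^2 · X6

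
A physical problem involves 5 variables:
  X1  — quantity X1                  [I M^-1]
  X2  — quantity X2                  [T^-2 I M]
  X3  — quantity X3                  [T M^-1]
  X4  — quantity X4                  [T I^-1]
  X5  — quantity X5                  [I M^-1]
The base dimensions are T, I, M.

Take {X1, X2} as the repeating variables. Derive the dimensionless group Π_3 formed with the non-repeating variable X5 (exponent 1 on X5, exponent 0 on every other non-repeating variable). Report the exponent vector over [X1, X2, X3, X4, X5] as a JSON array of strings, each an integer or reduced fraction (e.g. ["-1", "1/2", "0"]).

["-1", "0", "0", "0", "1"]

Exponent matrix [T,I,M] × [X1,X2,X3,X4,X5]:
  T: [ 0 -2  1  1  0]
  I: [ 1  1  0 -1  1]
  M: [-1  1 -1  0 -1]
RREF → pivots at {X1,X2} ⇒ r = 2
Repeat: X1,X2; free: X3,X4,X5
RREF:
  r0: [   1    0  1/2 -1/2    1]
  r1: [   0    1 -1/2 -1/2    0]
  r2: [   0    0    0    0    0]
Fix exponent of X5 at 1, X3 at 0, X4 at 0; solve each RREF row for its pivot's exponent:
  r0: exp(X1) + (1)·1 = 0 ⇒ exp(X1) = -1
  r1: exp(X2) + (0)·1 = 0 ⇒ exp(X2) = 0
Π_3 = X1^-1 · X5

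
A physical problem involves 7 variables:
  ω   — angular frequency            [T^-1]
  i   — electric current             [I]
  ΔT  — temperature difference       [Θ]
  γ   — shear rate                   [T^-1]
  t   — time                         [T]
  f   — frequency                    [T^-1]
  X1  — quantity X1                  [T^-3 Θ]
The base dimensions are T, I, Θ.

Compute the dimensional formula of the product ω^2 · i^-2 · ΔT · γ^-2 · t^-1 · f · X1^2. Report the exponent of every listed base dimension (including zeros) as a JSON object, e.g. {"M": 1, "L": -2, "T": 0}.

Exponent matrix [T,I,Θ] × [ω,i,ΔT,γ,t,f,X1]:
  T: [-1  0  0 -1  1 -1 -3]
  I: [ 0  1  0  0  0  0  0]
  Θ: [ 0  0  1  0  0  0  1]
  [T]: (2)·-1+(-2)·0+(1)·0+(-2)·-1+(-1)·1+(1)·-1+(2)·-3 = -8
  [I]: (2)·0+(-2)·1+(1)·0+(-2)·0+(-1)·0+(1)·0+(2)·0 = -2
  [Θ]: (2)·0+(-2)·0+(1)·1+(-2)·0+(-1)·0+(1)·0+(2)·1 = 3
⇒ T^-8 I^-2 Θ^3

{"T": -8, "I": -2, "Θ": 3}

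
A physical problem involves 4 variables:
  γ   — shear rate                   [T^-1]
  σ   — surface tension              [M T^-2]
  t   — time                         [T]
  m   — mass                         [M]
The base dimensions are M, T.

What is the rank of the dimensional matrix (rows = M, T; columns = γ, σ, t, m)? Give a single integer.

2

Dimensional matrix (M×T by γ×σ×t×m):
  M: [ 0  1  0  1]
  T: [-1 -2  1  0]
RREF → pivots at {γ,σ} ⇒ r = 2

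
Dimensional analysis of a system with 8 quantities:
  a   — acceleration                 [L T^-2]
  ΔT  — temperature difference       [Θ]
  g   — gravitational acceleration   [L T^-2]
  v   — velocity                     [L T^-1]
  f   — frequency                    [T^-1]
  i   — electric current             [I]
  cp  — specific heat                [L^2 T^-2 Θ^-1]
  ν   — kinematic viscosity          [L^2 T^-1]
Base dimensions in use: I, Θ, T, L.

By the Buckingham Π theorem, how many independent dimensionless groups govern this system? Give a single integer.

Write exponents as rows I,Θ,T,L / cols a,ΔT,g,v,f,i,cp,ν:
  I: [ 0  0  0  0  0  1  0  0]
  Θ: [ 0  1  0  0  0  0 -1  0]
  T: [-2  0 -2 -1 -1  0 -2 -1]
  L: [ 1  0  1  1  0  0  2  2]
Row reduction gives pivot columns a,ΔT,v,i; rank = 4
8 vars − rank 4 = 4 Π groups

4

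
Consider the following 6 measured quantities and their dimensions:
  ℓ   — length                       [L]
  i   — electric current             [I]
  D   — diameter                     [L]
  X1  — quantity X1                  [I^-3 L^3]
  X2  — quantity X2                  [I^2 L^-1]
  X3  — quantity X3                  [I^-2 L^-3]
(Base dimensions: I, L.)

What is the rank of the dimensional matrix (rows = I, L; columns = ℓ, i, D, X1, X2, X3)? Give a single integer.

2

Dimensional matrix (I×L by ℓ×i×D×X1×X2×X3):
  I: [ 0  1  0 -3  2 -2]
  L: [ 1  0  1  3 -1 -3]
RREF → pivots at {ℓ,i} ⇒ r = 2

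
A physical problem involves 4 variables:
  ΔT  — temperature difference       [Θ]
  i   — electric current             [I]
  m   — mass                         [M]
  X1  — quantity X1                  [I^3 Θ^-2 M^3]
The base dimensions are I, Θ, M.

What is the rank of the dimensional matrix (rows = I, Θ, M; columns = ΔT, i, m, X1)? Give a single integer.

Exponent matrix [I,Θ,M] × [ΔT,i,m,X1]:
  I: [ 0  1  0  3]
  Θ: [ 1  0  0 -2]
  M: [ 0  0  1  3]
RREF → pivots at {ΔT,i,m} ⇒ r = 3

3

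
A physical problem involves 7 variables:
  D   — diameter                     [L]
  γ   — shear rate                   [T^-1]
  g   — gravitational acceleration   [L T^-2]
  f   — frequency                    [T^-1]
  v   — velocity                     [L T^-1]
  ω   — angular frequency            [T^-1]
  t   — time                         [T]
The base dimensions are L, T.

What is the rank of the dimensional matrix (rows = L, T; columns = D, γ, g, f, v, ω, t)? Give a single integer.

2

Exponent matrix [L,T] × [D,γ,g,f,v,ω,t]:
  L: [ 1  0  1  0  1  0  0]
  T: [ 0 -1 -2 -1 -1 -1  1]
Row reduction gives pivot columns D,γ; rank = 2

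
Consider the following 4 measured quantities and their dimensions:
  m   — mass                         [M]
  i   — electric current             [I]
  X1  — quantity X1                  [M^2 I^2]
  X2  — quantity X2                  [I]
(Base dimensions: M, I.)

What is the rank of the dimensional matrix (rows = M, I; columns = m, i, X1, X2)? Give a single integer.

Dimensional matrix (M×I by m×i×X1×X2):
  M: [ 1  0  2  0]
  I: [ 0  1  2  1]
Echelon form has 2 nonzero rows (pivots: m,i)

2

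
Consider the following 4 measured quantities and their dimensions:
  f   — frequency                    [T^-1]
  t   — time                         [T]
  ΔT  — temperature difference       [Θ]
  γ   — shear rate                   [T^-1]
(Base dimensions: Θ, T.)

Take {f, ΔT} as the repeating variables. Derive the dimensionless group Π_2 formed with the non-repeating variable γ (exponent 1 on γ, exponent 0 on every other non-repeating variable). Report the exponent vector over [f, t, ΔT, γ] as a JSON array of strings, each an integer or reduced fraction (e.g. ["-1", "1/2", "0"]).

Dimensional matrix (Θ×T by f×t×ΔT×γ):
  Θ: [ 0  0  1  0]
  T: [-1  1  0 -1]
Row reduction gives pivot columns f,ΔT; rank = 2
Pivot set = {f,ΔT}, free = {t,γ}
RREF:
  r0: [   1   -1    0    1]
  r1: [   0    0    1    0]
Fix exponent of γ at 1, t at 0; solve each RREF row for its pivot's exponent:
  r0: exp(f) + (1)·1 = 0 ⇒ exp(f) = -1
  r1: exp(ΔT) + (0)·1 = 0 ⇒ exp(ΔT) = 0
Π_2 = f^-1 · γ

["-1", "0", "0", "1"]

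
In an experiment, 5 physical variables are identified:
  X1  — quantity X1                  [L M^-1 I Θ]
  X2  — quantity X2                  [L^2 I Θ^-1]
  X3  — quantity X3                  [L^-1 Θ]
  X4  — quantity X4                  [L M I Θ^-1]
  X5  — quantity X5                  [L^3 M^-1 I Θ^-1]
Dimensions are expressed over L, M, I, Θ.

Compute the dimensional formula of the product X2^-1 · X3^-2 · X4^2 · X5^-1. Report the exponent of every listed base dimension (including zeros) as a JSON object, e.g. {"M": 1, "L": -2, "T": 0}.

Exponent matrix [L,M,I,Θ] × [X1,X2,X3,X4,X5]:
  L: [ 1  2 -1  1  3]
  M: [-1  0  0  1 -1]
  I: [ 1  1  0  1  1]
  Θ: [ 1 -1  1 -1 -1]
  [L]: (-1)·2+(-2)·-1+(2)·1+(-1)·3 = -1
  [M]: (-1)·0+(-2)·0+(2)·1+(-1)·-1 = 3
  [I]: (-1)·1+(-2)·0+(2)·1+(-1)·1 = 0
  [Θ]: (-1)·-1+(-2)·1+(2)·-1+(-1)·-1 = -2
⇒ L^-1 M^3 Θ^-2

{"L": -1, "M": 3, "I": 0, "Θ": -2}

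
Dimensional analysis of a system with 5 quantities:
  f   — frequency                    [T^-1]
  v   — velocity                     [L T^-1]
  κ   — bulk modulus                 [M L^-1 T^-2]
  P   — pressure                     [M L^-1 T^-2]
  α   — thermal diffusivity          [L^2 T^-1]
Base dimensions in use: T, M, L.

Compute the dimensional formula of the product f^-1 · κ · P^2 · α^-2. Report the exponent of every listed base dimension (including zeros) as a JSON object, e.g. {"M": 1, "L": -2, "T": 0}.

Exponent matrix [T,M,L] × [f,v,κ,P,α]:
  T: [-1 -1 -2 -2 -1]
  M: [ 0  0  1  1  0]
  L: [ 0  1 -1 -1  2]
  [T]: (-1)·-1+(1)·-2+(2)·-2+(-2)·-1 = -3
  [M]: (-1)·0+(1)·1+(2)·1+(-2)·0 = 3
  [L]: (-1)·0+(1)·-1+(2)·-1+(-2)·2 = -7
⇒ T^-3 M^3 L^-7

{"T": -3, "M": 3, "L": -7}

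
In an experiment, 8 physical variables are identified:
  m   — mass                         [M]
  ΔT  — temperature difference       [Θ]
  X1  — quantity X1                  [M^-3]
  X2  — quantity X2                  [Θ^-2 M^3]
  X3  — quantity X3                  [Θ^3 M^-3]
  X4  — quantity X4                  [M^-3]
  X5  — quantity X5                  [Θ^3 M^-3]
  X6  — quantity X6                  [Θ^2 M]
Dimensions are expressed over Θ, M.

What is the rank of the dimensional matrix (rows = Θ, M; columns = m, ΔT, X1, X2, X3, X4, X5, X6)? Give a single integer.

2

Write exponents as rows Θ,M / cols m,ΔT,X1,X2,X3,X4,X5,X6:
  Θ: [ 0  1  0 -2  3  0  3  2]
  M: [ 1  0 -3  3 -3 -3 -3  1]
Row reduction gives pivot columns m,ΔT; rank = 2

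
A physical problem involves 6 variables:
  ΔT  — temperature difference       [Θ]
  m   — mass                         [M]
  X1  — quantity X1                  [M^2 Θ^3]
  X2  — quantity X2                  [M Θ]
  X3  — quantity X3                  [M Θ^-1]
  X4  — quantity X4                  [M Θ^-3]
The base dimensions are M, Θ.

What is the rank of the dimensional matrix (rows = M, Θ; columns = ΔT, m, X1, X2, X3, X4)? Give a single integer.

2

Write exponents as rows M,Θ / cols ΔT,m,X1,X2,X3,X4:
  M: [ 0  1  2  1  1  1]
  Θ: [ 1  0  3  1 -1 -3]
Row reduction gives pivot columns ΔT,m; rank = 2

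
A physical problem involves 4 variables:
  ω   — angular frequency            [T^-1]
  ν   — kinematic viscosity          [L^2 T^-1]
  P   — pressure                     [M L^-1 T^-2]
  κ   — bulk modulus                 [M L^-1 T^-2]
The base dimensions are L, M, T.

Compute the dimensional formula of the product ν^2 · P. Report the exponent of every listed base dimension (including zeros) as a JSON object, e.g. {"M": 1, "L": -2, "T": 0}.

{"L": 3, "M": 1, "T": -4}

Exponent matrix [L,M,T] × [ω,ν,P,κ]:
  L: [ 0  2 -1 -1]
  M: [ 0  0  1  1]
  T: [-1 -1 -2 -2]
  [L]: (2)·2+(1)·-1 = 3
  [M]: (2)·0+(1)·1 = 1
  [T]: (2)·-1+(1)·-2 = -4
⇒ L^3 M T^-4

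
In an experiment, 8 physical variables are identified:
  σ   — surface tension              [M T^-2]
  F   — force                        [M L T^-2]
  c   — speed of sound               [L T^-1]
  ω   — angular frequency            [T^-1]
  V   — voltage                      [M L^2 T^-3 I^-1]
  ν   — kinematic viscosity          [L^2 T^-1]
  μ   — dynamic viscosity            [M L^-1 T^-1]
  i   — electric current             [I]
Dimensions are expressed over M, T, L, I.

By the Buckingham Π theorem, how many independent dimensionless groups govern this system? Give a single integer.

Write exponents as rows M,T,L,I / cols σ,F,c,ω,V,ν,μ,i:
  M: [ 1  1  0  0  1  0  1  0]
  T: [-2 -2 -1 -1 -3 -1 -1  0]
  L: [ 0  1  1  0  2  2 -1  0]
  I: [ 0  0  0  0 -1  0  0  1]
Echelon form has 4 nonzero rows (pivots: σ,F,c,V)
n=8, r=4 ⇒ 4 dimensionless groups

4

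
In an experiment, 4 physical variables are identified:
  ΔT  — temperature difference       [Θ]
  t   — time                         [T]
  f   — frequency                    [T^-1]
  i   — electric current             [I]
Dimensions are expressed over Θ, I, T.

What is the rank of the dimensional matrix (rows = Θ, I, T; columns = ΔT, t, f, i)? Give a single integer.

Dimensional matrix (Θ×I×T by ΔT×t×f×i):
  Θ: [ 1  0  0  0]
  I: [ 0  0  0  1]
  T: [ 0  1 -1  0]
Row reduction gives pivot columns ΔT,t,i; rank = 3

3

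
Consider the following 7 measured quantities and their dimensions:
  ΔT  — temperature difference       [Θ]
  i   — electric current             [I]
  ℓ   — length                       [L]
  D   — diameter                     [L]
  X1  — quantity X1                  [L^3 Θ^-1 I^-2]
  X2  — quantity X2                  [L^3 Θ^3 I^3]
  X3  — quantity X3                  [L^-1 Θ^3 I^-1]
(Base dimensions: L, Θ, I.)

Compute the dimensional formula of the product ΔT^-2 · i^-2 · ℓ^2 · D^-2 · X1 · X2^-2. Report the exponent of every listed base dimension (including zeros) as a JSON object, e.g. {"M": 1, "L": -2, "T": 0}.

{"L": -3, "Θ": -9, "I": -10}

Write exponents as rows L,Θ,I / cols ΔT,i,ℓ,D,X1,X2,X3:
  L: [ 0  0  1  1  3  3 -1]
  Θ: [ 1  0  0  0 -1  3  3]
  I: [ 0  1  0  0 -2  3 -1]
  [L]: (-2)·0+(-2)·0+(2)·1+(-2)·1+(1)·3+(-2)·3 = -3
  [Θ]: (-2)·1+(-2)·0+(2)·0+(-2)·0+(1)·-1+(-2)·3 = -9
  [I]: (-2)·0+(-2)·1+(2)·0+(-2)·0+(1)·-2+(-2)·3 = -10
⇒ L^-3 Θ^-9 I^-10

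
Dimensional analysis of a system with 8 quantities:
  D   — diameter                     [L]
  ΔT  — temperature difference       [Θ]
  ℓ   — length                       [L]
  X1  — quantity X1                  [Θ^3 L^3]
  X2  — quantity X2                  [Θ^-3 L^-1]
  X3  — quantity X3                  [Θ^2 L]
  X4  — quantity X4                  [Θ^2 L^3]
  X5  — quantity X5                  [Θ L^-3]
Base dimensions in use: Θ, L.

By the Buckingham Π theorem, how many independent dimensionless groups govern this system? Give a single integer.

6

Exponent matrix [Θ,L] × [D,ΔT,ℓ,X1,X2,X3,X4,X5]:
  Θ: [ 0  1  0  3 -3  2  2  1]
  L: [ 1  0  1  3 -1  1  3 -3]
RREF → pivots at {D,ΔT} ⇒ r = 2
n=8, r=2 ⇒ 6 dimensionless groups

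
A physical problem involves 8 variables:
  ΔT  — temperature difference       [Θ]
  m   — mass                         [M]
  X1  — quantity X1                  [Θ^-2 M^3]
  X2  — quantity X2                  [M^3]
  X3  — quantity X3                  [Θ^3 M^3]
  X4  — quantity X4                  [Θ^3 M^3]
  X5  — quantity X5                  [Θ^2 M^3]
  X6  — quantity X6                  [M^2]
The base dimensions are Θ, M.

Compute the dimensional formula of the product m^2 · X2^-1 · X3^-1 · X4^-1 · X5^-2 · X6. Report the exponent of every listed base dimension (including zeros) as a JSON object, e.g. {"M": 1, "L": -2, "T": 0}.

{"Θ": -10, "M": -11}

Write exponents as rows Θ,M / cols ΔT,m,X1,X2,X3,X4,X5,X6:
  Θ: [ 1  0 -2  0  3  3  2  0]
  M: [ 0  1  3  3  3  3  3  2]
  [Θ]: (2)·0+(-1)·0+(-1)·3+(-1)·3+(-2)·2+(1)·0 = -10
  [M]: (2)·1+(-1)·3+(-1)·3+(-1)·3+(-2)·3+(1)·2 = -11
⇒ Θ^-10 M^-11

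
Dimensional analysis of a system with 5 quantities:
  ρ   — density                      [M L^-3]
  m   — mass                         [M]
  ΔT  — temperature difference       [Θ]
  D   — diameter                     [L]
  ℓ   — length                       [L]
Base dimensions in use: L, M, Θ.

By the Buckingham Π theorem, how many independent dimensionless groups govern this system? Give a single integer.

2

Write exponents as rows L,M,Θ / cols ρ,m,ΔT,D,ℓ:
  L: [-3  0  0  1  1]
  M: [ 1  1  0  0  0]
  Θ: [ 0  0  1  0  0]
Echelon form has 3 nonzero rows (pivots: ρ,m,ΔT)
n=5, r=3 ⇒ 2 dimensionless groups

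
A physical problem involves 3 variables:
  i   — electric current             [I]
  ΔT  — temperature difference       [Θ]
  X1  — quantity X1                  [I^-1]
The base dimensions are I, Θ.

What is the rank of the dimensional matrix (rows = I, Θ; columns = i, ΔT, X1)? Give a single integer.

Dimensional matrix (I×Θ by i×ΔT×X1):
  I: [ 1  0 -1]
  Θ: [ 0  1  0]
RREF → pivots at {i,ΔT} ⇒ r = 2

2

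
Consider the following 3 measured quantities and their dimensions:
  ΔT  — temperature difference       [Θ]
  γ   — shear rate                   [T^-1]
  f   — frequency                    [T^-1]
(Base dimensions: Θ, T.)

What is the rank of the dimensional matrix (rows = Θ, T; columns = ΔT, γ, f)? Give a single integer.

2

Write exponents as rows Θ,T / cols ΔT,γ,f:
  Θ: [ 1  0  0]
  T: [ 0 -1 -1]
Row reduction gives pivot columns ΔT,γ; rank = 2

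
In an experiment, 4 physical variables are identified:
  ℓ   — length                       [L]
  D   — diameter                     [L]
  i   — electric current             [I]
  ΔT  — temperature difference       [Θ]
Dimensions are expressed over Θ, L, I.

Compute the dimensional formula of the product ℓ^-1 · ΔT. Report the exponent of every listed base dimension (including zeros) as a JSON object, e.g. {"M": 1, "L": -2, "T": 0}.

Exponent matrix [Θ,L,I] × [ℓ,D,i,ΔT]:
  Θ: [ 0  0  0  1]
  L: [ 1  1  0  0]
  I: [ 0  0  1  0]
  [Θ]: (-1)·0+(1)·1 = 1
  [L]: (-1)·1+(1)·0 = -1
  [I]: (-1)·0+(1)·0 = 0
⇒ Θ L^-1

{"Θ": 1, "L": -1, "I": 0}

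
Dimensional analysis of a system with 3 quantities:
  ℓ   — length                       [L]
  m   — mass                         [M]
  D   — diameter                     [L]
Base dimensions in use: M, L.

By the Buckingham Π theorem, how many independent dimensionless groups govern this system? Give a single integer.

1

Dimensional matrix (M×L by ℓ×m×D):
  M: [ 0  1  0]
  L: [ 1  0  1]
RREF → pivots at {ℓ,m} ⇒ r = 2
n=3, r=2 ⇒ 1 dimensionless group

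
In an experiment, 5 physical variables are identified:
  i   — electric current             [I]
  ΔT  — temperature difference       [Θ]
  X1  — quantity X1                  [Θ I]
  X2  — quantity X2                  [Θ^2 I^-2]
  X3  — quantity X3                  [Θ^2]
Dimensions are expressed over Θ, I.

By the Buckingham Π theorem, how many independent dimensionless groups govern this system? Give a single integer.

Write exponents as rows Θ,I / cols i,ΔT,X1,X2,X3:
  Θ: [ 0  1  1  2  2]
  I: [ 1  0  1 -2  0]
Echelon form has 2 nonzero rows (pivots: i,ΔT)
5 vars − rank 2 = 3 Π groups

3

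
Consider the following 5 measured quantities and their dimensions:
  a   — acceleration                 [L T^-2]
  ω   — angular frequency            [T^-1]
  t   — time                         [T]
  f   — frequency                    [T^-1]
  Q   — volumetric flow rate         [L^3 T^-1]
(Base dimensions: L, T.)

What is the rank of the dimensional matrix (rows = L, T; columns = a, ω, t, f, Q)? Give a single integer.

2

Dimensional matrix (L×T by a×ω×t×f×Q):
  L: [ 1  0  0  0  3]
  T: [-2 -1  1 -1 -1]
RREF → pivots at {a,ω} ⇒ r = 2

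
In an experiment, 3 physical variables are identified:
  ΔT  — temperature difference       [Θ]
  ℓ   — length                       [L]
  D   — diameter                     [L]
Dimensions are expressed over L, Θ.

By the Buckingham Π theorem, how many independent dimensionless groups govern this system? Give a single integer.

1

Dimensional matrix (L×Θ by ΔT×ℓ×D):
  L: [ 0  1  1]
  Θ: [ 1  0  0]
RREF → pivots at {ΔT,ℓ} ⇒ r = 2
Π count = n − r = 3 − 2 = 1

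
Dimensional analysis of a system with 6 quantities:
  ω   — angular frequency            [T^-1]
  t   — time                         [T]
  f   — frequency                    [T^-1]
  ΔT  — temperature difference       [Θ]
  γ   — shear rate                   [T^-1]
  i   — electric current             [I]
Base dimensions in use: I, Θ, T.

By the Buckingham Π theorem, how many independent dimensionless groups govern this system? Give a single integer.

Write exponents as rows I,Θ,T / cols ω,t,f,ΔT,γ,i:
  I: [ 0  0  0  0  0  1]
  Θ: [ 0  0  0  1  0  0]
  T: [-1  1 -1  0 -1  0]
Echelon form has 3 nonzero rows (pivots: ω,ΔT,i)
n=6, r=3 ⇒ 3 dimensionless groups

3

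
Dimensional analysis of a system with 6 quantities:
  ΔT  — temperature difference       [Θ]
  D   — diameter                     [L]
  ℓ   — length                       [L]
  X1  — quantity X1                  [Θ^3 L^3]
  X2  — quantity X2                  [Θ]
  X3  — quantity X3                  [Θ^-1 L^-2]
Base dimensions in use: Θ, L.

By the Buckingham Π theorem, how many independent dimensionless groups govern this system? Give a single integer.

4

Exponent matrix [Θ,L] × [ΔT,D,ℓ,X1,X2,X3]:
  Θ: [ 1  0  0  3  1 -1]
  L: [ 0  1  1  3  0 -2]
Row reduction gives pivot columns ΔT,D; rank = 2
n=6, r=2 ⇒ 4 dimensionless groups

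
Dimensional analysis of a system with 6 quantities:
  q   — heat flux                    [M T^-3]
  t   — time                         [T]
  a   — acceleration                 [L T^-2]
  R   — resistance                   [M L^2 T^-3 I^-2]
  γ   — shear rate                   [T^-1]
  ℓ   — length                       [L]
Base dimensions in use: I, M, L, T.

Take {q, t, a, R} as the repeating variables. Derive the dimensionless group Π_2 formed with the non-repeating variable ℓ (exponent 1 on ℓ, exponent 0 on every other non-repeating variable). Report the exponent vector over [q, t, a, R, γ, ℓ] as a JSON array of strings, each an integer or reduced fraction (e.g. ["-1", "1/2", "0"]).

Write exponents as rows I,M,L,T / cols q,t,a,R,γ,ℓ:
  I: [ 0  0  0 -2  0  0]
  M: [ 1  0  0  1  0  0]
  L: [ 0  0  1  2  0  1]
  T: [-3  1 -2 -3 -1  0]
Echelon form has 4 nonzero rows (pivots: q,t,a,R)
Pivot set = {q,t,a,R}, free = {γ,ℓ}
RREF:
  r0: [   1    0    0    0    0    0]
  r1: [   0    1    0    0   -1    2]
  r2: [   0    0    1    0    0    1]
  r3: [   0    0    0    1    0    0]
Fix exponent of ℓ at 1, γ at 0; solve each RREF row for its pivot's exponent:
  r0: exp(q) + (0)·1 = 0 ⇒ exp(q) = 0
  r1: exp(t) + (2)·1 = 0 ⇒ exp(t) = -2
  r2: exp(a) + (1)·1 = 0 ⇒ exp(a) = -1
  r3: exp(R) + (0)·1 = 0 ⇒ exp(R) = 0
Π_2 = t^-2 · a^-1 · ℓ

["0", "-2", "-1", "0", "0", "1"]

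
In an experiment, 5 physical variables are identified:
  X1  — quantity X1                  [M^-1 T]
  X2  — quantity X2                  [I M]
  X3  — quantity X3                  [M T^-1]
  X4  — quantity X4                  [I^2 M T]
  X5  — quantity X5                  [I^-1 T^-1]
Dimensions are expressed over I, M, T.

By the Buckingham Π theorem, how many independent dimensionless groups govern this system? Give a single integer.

3

Exponent matrix [I,M,T] × [X1,X2,X3,X4,X5]:
  I: [ 0  1  0  2 -1]
  M: [-1  1  1  1  0]
  T: [ 1  0 -1  1 -1]
RREF → pivots at {X1,X2} ⇒ r = 2
n=5, r=2 ⇒ 3 dimensionless groups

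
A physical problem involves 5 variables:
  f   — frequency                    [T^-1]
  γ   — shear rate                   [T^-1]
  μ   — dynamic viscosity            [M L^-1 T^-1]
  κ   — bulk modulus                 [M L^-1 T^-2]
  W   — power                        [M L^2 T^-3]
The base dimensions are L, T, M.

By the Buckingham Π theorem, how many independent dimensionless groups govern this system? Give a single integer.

2

Dimensional matrix (L×T×M by f×γ×μ×κ×W):
  L: [ 0  0 -1 -1  2]
  T: [-1 -1 -1 -2 -3]
  M: [ 0  0  1  1  1]
Row reduction gives pivot columns f,μ,W; rank = 3
Π count = n − r = 5 − 3 = 2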